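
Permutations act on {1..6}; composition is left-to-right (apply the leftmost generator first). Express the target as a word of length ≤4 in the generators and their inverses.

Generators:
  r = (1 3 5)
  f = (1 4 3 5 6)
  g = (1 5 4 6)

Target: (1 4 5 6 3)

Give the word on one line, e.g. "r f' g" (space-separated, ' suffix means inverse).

g g r'

  after g: (1 5 4 6)
  after g: (1 4)(5 6)
  after r': (1 4 5 6 3)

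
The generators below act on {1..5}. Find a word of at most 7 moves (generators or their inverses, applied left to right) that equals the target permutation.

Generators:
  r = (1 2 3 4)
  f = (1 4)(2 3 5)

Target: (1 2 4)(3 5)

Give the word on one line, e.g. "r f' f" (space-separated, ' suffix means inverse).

f f f f r

  after f: (1 4)(2 3 5)
  after f: (2 5 3)
  after f: (1 4)
  after f: (2 3 5)
  after r: (1 2 4)(3 5)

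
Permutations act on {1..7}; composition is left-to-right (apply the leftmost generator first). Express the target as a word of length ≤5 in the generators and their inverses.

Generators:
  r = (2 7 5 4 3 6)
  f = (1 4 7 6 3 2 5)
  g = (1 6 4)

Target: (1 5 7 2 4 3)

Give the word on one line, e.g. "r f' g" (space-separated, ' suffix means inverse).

  after g': (1 4 6)
  after r': (1 5 7 2 6)(3 4)
  after g: (1 5 7 2 4 3)

g' r' g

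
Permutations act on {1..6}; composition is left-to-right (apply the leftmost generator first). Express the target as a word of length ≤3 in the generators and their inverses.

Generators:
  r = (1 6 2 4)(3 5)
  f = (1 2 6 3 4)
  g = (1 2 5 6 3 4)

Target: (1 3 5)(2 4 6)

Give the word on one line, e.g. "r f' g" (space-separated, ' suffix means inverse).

  after g': (1 4 3 6 5 2)
  after g': (1 3 5)(2 4 6)

g' g'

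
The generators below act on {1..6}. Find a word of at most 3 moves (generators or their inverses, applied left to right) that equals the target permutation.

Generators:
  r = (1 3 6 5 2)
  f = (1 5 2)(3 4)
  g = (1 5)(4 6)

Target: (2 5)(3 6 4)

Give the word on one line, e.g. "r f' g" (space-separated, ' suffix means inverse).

  after f: (1 5 2)(3 4)
  after g': (2 5)(3 6 4)

f g'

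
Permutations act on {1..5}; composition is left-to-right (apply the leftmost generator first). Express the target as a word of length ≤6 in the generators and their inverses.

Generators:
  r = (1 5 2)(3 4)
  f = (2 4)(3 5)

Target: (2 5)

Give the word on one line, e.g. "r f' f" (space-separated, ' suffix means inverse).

  after f': (2 4)(3 5)
  after r': (1 2 3)(4 5)
  after r': (1 5 3 2 4)
  after r': (2 3 5 4)
  after f': (2 5)

f' r' r' r' f'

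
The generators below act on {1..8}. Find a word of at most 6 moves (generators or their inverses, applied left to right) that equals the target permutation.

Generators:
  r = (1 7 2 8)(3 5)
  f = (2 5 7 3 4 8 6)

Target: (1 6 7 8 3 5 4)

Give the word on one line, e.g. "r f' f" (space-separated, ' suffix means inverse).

  after f: (2 5 7 3 4 8 6)
  after r: (1 7 5 2 3 4)(6 8)
  after f': (1 5 6 4)(2 7)
  after f': (1 2 5 8 4)(3 7 6)
  after f': (1 6 7 8 3 5 4)

f r f' f' f'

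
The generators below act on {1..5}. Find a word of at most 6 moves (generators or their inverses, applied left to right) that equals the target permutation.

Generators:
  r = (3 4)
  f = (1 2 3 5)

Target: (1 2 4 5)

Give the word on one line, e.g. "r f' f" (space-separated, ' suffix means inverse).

r f r' r' r'

  after r: (3 4)
  after f: (1 2 3 4 5)
  after r': (1 2 4 5)
  after r': (1 2 3 4 5)
  after r': (1 2 4 5)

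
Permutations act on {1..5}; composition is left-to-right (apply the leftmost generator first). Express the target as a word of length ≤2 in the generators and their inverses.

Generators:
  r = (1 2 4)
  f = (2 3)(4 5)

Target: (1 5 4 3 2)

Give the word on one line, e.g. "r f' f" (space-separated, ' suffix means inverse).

  after r': (1 4 2)
  after f': (1 5 4 3 2)

r' f'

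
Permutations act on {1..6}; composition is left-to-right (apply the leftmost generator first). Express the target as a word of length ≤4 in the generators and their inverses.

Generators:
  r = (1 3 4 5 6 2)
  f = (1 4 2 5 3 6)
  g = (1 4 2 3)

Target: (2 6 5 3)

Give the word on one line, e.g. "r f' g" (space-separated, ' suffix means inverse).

  after r': (1 2 6 5 4 3)
  after g': (1 4 2 6 5)
  after g': (2 6 5 3)

r' g' g'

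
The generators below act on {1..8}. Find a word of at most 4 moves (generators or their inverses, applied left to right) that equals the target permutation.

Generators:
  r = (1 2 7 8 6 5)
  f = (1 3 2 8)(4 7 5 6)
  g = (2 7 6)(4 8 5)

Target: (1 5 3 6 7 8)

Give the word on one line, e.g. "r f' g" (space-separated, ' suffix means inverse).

f' g' f' r

  after f': (1 8 2 3)(4 6 5 7)
  after g': (1 4 7 5 2 3)(6 8)
  after f': (1 6 2)(3 8 5)
  after r: (1 5 3 6 7 8)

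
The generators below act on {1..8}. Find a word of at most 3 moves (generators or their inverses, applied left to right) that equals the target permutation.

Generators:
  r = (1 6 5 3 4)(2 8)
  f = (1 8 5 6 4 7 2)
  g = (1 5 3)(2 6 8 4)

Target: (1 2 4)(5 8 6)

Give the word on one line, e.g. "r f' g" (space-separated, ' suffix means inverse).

  after r': (1 4 3 5 6)(2 8)
  after g: (1 2 4)(5 8 6)

r' g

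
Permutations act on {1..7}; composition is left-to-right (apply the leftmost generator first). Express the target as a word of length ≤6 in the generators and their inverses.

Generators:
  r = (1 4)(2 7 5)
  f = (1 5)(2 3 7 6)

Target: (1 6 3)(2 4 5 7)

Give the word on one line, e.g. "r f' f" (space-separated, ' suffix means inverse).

  after r: (1 4)(2 7 5)
  after r: (2 5 7)
  after f': (1 5 3 2)(6 7)
  after r': (1 7 6 2 4)(3 5)
  after f: (1 6 3)(2 4 5 7)

r r f' r' f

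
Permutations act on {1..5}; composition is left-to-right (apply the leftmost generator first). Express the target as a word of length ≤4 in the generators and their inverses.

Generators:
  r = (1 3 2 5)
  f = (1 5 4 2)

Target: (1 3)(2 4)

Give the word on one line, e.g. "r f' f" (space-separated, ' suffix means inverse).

  after f': (1 2 4 5)
  after r': (1 3)(2 4)

f' r'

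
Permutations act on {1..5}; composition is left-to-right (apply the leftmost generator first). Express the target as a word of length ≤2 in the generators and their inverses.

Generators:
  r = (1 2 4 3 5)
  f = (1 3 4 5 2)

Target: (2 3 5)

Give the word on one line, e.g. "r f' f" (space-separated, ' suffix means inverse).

  after f': (1 2 5 4 3)
  after r': (2 3 5)

f' r'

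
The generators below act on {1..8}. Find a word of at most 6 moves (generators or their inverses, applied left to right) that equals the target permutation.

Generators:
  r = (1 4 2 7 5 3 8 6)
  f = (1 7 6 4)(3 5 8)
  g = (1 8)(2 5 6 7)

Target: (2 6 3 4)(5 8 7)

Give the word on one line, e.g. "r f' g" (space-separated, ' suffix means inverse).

f r' f r f'

  after f: (1 7 6 4)(3 5 8)
  after r': (1 2 4 6)(3 7 8 5)
  after f: (1 2)(3 6 7)
  after r: (1 7 8 6 5 3)(2 4)
  after f': (2 6 3 4)(5 8 7)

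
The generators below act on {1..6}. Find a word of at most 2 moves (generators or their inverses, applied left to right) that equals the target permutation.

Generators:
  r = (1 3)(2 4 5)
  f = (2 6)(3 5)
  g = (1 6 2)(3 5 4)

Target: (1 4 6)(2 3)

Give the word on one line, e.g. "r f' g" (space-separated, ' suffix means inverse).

r' g'

  after r': (1 3)(2 5 4)
  after g': (1 4 6)(2 3)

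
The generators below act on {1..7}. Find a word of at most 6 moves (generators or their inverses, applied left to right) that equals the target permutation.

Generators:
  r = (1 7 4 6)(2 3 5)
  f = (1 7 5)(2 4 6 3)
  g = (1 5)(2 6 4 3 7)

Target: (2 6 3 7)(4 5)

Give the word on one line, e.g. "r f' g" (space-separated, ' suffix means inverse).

f g' f' r

  after f: (1 7 5)(2 4 6 3)
  after g': (1 3 7)(2 6 4)
  after f': (1 6 2 4 3)(5 7)
  after r: (2 6 3 7)(4 5)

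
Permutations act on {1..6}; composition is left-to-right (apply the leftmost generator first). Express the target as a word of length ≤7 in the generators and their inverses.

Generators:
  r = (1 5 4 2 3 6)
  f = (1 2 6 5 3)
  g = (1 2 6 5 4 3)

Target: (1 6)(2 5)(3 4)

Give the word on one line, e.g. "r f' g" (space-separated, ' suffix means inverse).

f' r' g' f' r

  after f': (1 3 5 6 2)
  after r': (1 2 6 4 5 3)
  after g': (4 6 5)
  after f': (1 3 5 4 2)
  after r: (1 6)(2 5)(3 4)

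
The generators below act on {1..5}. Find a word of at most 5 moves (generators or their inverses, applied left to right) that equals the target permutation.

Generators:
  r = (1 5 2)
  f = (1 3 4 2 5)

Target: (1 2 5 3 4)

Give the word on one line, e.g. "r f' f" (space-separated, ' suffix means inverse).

r' r' f' r' f'

  after r': (1 2 5)
  after r': (1 5 2)
  after f': (1 2 5 4 3)
  after r': (1 5 4 3 2)
  after f': (1 2 5 3 4)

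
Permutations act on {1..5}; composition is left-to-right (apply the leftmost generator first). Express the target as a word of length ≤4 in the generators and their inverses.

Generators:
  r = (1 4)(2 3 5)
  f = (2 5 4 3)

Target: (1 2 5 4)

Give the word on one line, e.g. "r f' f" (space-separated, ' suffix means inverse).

  after r: (1 4)(2 3 5)
  after f: (1 3 4)
  after f: (1 2 5 4)

r f f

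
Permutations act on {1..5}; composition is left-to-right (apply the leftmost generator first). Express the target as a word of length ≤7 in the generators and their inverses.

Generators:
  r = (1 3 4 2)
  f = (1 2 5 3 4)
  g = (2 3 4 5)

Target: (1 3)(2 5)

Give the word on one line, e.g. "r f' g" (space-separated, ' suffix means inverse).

  after r: (1 3 4 2)
  after g: (1 4 3 5 2)
  after r': (1 3 5 4)
  after f: (1 4 2 5)
  after r': (1 3)(2 5)

r g r' f r'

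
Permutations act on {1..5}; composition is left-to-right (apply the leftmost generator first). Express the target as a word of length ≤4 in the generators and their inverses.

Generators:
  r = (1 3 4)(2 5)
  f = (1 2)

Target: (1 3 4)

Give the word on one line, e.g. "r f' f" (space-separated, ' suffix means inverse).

r' r'

  after r': (1 4 3)(2 5)
  after r': (1 3 4)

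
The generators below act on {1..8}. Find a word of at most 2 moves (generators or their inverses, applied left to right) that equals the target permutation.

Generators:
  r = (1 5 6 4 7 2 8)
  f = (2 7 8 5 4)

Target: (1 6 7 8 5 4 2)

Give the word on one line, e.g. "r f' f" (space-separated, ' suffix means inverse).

r r

  after r: (1 5 6 4 7 2 8)
  after r: (1 6 7 8 5 4 2)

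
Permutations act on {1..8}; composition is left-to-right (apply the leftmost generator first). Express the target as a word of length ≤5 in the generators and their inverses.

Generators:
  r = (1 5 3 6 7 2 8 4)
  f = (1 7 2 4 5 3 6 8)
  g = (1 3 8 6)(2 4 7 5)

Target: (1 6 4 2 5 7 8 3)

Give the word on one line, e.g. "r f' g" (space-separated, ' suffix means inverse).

  after g': (1 6 8 3)(2 5 7 4)
  after r: (1 7)(2 3 5)(4 8 6)
  after g: (1 5 4 6 7 3 2 8)
  after r: (1 3 8 5)(2 4 7 6)
  after f: (1 6 4 2 5 7 8 3)

g' r g r f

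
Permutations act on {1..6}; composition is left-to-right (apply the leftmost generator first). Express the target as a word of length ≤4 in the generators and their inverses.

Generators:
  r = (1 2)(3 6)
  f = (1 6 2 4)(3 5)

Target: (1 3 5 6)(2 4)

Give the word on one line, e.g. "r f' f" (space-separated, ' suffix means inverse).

f r

  after f: (1 6 2 4)(3 5)
  after r: (1 3 5 6)(2 4)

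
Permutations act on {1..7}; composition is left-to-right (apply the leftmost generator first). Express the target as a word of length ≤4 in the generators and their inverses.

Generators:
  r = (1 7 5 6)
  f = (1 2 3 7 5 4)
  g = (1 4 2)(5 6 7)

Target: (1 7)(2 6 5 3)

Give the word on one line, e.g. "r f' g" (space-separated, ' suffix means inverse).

g' f' r

  after g': (1 2 4)(5 7 6)
  after f': (2 5 3)(6 7)
  after r: (1 7)(2 6 5 3)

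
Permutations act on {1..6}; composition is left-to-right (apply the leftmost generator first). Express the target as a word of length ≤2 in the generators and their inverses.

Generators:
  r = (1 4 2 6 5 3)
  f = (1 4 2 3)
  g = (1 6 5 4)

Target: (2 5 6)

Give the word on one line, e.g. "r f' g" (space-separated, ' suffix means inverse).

  after f: (1 4 2 3)
  after r': (2 5 6)

f r'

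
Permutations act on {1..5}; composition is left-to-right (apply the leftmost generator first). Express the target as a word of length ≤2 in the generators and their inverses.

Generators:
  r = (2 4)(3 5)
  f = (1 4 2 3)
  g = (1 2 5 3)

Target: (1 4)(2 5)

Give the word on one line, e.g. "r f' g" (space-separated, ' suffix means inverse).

f g'

  after f: (1 4 2 3)
  after g': (1 4)(2 5)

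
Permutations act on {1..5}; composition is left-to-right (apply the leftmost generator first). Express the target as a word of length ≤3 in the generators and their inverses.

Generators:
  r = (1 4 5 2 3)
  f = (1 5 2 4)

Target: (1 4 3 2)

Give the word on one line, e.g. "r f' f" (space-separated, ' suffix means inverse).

r f r

  after r: (1 4 5 2 3)
  after f: (2 3 5 4)
  after r: (1 4 3 2)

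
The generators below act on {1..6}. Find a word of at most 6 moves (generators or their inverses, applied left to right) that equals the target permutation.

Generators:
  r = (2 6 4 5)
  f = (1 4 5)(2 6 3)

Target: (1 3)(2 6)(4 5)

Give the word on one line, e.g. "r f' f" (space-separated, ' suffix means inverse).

  after f: (1 4 5)(2 6 3)
  after r': (1 6 3 5)
  after f': (1 2 3 4)
  after f': (1 3)(2 6)(4 5)

f r' f' f'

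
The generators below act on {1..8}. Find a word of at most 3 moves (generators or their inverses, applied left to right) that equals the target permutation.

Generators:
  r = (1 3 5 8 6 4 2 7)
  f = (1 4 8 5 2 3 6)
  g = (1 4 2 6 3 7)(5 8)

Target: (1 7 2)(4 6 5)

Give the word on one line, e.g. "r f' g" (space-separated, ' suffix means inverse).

  after g': (1 7 3 6 2 4)(5 8)
  after f': (1 7 2)(4 6 5)

g' f'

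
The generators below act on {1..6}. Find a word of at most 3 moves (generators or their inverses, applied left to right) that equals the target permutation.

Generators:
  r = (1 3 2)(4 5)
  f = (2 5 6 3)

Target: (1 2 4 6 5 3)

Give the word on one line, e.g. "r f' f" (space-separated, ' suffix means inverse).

  after f: (2 5 6 3)
  after r: (1 3)(2 4 5 6)
  after f: (1 2 4 6 5 3)

f r f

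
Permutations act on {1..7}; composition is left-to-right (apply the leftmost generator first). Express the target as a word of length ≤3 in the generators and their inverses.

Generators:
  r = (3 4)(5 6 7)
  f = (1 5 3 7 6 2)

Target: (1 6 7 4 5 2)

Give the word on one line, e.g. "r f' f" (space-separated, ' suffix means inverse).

  after f': (1 2 6 7 3 5)
  after r': (1 2 5)(3 7 4)
  after f': (1 6 7 4 5 2)

f' r' f'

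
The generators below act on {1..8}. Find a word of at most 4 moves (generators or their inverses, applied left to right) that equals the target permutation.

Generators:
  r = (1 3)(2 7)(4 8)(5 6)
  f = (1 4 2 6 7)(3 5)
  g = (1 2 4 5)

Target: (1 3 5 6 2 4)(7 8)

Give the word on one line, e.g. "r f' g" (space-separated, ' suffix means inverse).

f' r' g' r

  after f': (1 7 6 2 4)(3 5)
  after r': (1 2 8 4 3 6 7 5)
  after g': (2 8)(3 6 7 4)
  after r: (1 3 5 6 2 4)(7 8)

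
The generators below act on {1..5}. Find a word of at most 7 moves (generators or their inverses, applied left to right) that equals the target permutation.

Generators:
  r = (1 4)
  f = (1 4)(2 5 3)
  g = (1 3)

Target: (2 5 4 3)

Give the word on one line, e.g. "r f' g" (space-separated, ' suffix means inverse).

  after f: (1 4)(2 5 3)
  after r: (2 5 3)
  after r: (1 4)(2 5 3)
  after g': (1 4 3 2 5)
  after r: (2 5 4 3)

f r r g' r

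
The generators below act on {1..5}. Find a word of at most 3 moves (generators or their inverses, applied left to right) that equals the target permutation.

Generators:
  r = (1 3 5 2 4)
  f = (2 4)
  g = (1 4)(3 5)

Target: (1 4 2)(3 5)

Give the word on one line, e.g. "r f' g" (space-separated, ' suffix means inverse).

f g'

  after f: (2 4)
  after g': (1 4 2)(3 5)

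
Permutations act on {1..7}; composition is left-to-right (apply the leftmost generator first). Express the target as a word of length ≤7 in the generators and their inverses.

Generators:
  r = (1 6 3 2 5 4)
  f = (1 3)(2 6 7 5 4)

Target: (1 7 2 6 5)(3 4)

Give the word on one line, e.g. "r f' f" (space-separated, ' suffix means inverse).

  after f': (1 3)(2 4 5 7 6)
  after r: (1 2)(3 6 5 7)
  after f: (1 6 4 2 3 7)
  after f: (1 7 3 5 4 6 2)
  after r: (1 7 2 6 5)(3 4)

f' r f f r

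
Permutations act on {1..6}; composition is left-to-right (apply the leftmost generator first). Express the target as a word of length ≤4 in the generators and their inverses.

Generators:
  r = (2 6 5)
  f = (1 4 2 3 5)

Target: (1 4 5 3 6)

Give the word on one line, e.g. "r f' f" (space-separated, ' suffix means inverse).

r f r'

  after r: (2 6 5)
  after f: (1 4 2 6)(3 5)
  after r': (1 4 5 3 6)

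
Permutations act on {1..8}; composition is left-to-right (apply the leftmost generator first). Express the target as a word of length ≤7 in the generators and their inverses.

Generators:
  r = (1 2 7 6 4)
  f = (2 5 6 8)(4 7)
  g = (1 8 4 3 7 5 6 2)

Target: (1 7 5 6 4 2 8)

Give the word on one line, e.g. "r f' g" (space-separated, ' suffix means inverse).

g' f' g' r' f'

  after g': (1 2 6 5 7 3 4 8)
  after f': (1 8)(2 5 4 6)(3 7)
  after g': (2 7 4 5 8)
  after r': (1 4 5 8)(6 7)
  after f': (1 7 5 6 4 2 8)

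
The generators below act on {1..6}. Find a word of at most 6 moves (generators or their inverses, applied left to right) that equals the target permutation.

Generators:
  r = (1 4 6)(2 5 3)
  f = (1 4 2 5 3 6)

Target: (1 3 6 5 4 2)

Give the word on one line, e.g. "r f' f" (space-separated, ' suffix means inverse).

  after f: (1 4 2 5 3 6)
  after r': (3 4)
  after f': (1 6 3)(2 4 5)
  after f': (1 3 6 5 4 2)

f r' f' f'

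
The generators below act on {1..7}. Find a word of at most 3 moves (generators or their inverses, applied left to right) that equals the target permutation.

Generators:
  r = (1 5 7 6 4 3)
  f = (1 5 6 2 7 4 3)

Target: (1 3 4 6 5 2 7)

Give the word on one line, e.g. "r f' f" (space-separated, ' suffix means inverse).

r f' r'

  after r: (1 5 7 6 4 3)
  after f': (2 6 7 5)
  after r': (1 3 4 6 5 2 7)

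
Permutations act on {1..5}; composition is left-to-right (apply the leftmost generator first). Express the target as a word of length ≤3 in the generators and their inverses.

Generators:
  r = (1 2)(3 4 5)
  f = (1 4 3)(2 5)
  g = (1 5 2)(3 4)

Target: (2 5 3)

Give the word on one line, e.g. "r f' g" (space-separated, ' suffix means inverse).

  after r': (1 2)(3 5 4)
  after g: (2 5 3)

r' g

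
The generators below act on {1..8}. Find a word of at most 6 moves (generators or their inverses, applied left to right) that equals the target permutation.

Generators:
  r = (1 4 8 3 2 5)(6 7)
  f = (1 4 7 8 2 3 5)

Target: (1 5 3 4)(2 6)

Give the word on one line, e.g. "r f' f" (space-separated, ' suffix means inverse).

  after r: (1 4 8 3 2 5)(6 7)
  after f: (1 7 6 8 5 4 2)
  after f: (1 8)(2 4 3 5 7 6)
  after f: (1 2 7 6 3)(4 5 8)
  after r: (1 5 3 4)(2 6)

r f f f r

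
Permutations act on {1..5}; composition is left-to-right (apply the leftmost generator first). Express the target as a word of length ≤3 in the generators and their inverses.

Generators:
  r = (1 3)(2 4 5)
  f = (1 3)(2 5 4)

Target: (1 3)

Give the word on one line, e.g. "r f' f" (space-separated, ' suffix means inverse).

r r r

  after r: (1 3)(2 4 5)
  after r: (2 5 4)
  after r: (1 3)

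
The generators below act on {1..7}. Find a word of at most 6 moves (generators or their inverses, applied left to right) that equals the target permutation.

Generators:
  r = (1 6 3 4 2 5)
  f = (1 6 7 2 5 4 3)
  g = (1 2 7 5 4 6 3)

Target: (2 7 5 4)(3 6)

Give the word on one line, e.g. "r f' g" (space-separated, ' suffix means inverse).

  after r': (1 5 2 4 3 6)
  after f': (1 2 5 7 6 3)
  after f': (1 7)(4 5 6)
  after g: (1 5 3)(2 7)
  after r: (2 7 5 4)(3 6)

r' f' f' g r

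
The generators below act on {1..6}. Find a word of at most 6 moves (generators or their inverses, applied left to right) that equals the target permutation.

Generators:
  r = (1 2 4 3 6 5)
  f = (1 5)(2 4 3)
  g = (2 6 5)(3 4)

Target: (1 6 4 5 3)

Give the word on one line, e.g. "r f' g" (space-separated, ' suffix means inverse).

f f r' r'

  after f: (1 5)(2 4 3)
  after f: (2 3 4)
  after r': (1 5 6 3 2 4)
  after r': (1 6 4 5 3)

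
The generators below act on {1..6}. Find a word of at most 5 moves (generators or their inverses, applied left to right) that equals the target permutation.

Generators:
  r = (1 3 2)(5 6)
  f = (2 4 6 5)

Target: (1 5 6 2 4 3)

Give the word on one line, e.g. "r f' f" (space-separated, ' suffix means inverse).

  after f': (2 5 6 4)
  after r': (1 2 6 4 3)
  after f': (1 5 6 2 4 3)

f' r' f'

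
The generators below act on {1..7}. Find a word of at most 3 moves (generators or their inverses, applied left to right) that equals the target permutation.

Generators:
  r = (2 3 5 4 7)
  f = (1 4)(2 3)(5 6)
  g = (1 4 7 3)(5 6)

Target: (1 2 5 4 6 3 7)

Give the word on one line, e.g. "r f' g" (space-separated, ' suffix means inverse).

  after r': (2 7 4 5 3)
  after g': (1 3 2 4 6 5 7)
  after r': (1 2 5 4 6 3 7)

r' g' r'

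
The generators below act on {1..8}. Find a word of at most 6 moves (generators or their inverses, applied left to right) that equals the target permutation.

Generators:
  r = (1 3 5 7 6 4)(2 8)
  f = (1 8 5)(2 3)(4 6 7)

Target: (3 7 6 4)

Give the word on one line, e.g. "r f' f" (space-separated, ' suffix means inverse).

f' r' f' r' f'

  after f': (1 5 8)(2 3)(4 7 6)
  after r': (1 3 8 4 5 2)
  after f': (1 2 5 3)(4 8 7 6)
  after r': (1 8 5)(2 3 4)
  after f': (3 7 6 4)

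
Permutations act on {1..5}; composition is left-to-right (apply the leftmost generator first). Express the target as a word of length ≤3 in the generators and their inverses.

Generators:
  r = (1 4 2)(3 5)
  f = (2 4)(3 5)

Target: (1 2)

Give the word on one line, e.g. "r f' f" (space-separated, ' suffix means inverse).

  after r: (1 4 2)(3 5)
  after f': (1 2)

r f'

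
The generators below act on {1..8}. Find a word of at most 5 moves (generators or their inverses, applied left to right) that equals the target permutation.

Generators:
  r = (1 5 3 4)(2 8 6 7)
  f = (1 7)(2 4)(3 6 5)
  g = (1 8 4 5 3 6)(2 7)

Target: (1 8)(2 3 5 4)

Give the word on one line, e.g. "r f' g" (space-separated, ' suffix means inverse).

f r g' f g

  after f: (1 7)(2 4)(3 6 5)
  after r: (1 2)(3 7 5 4 8 6)
  after g': (1 7 4)(2 6 5 8 3)
  after f: (2 5 8 6 3 4 7)
  after g: (1 8)(2 3 5 4)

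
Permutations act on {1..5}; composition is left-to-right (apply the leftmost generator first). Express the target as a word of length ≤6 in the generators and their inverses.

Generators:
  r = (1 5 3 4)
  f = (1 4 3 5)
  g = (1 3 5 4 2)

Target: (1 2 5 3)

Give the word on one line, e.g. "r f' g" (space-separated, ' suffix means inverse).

r' r' g' r' g

  after r': (1 4 3 5)
  after r': (1 3)(4 5)
  after g': (2 4 3)
  after r': (1 4 5)(2 3)
  after g: (1 2 5 3)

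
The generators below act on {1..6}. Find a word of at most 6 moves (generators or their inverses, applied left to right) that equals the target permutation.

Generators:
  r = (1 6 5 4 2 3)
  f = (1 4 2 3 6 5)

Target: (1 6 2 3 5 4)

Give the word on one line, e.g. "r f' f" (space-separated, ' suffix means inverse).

f r f' r' f'

  after f: (1 4 2 3 6 5)
  after r: (1 2)(3 5 6 4)
  after f': (1 4 2 5 3 6)
  after r': (1 5 2 6 3)
  after f': (1 6 2 3 5 4)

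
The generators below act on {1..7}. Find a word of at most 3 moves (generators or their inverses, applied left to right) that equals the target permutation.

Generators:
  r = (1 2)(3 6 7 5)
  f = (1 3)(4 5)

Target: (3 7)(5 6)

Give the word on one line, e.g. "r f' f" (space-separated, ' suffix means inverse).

  after r': (1 2)(3 5 7 6)
  after r': (3 7)(5 6)

r' r'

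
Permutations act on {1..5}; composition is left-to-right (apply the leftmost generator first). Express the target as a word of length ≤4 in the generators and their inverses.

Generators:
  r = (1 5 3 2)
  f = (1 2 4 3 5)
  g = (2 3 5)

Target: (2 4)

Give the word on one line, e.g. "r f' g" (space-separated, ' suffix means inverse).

f' r g f

  after f': (1 5 3 4 2)
  after r: (1 3 4)(2 5)
  after g: (1 5 3 4)
  after f: (2 4)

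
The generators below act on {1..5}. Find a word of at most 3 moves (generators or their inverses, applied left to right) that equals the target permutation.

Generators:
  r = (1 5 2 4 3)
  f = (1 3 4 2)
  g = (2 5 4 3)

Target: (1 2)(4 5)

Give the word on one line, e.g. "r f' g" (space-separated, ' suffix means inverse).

  after f: (1 3 4 2)
  after g: (1 2)(4 5)

f g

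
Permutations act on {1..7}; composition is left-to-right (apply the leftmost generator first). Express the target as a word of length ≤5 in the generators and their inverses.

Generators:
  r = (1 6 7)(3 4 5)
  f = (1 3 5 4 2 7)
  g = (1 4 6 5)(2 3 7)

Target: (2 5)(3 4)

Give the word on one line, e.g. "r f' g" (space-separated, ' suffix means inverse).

  after r: (1 6 7)(3 4 5)
  after r: (1 7 6)(3 5 4)
  after g': (1 3 6 5)(2 7 4)
  after r': (1 5 7 3)(2 6 4)
  after g: (2 5)(3 4)

r r g' r' g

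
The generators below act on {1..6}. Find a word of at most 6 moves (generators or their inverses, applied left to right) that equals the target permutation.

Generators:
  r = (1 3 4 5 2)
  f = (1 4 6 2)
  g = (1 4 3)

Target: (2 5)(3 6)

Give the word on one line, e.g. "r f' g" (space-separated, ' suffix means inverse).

  after f': (1 2 6 4)
  after r: (2 6 5)(3 4)
  after f: (1 4 3 6 5)
  after r': (1 3 6 4)(2 5)
  after g: (2 5)(3 6)

f' r f r' g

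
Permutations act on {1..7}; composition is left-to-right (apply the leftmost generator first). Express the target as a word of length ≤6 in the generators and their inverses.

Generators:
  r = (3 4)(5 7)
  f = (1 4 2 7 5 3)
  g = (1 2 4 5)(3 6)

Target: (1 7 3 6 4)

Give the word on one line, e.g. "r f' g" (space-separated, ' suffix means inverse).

g' r f' r f

  after g': (1 5 4 2)(3 6)
  after r: (1 7 5 3 6 4 2)
  after f': (1 2 3 6)
  after r: (1 2 4 3 6)(5 7)
  after f: (1 7 3 6 4)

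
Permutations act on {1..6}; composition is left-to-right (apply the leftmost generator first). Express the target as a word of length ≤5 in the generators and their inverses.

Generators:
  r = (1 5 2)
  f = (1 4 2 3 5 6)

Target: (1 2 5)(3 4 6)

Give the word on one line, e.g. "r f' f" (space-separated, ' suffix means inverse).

r f' f'

  after r: (1 5 2)
  after f': (1 3 2 6 5 4)
  after f': (1 2 5)(3 4 6)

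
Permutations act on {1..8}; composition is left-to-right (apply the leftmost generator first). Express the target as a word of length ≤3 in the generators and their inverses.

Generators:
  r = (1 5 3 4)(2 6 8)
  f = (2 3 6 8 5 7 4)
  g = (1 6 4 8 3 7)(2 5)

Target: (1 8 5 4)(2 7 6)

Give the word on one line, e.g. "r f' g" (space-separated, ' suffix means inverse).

f' r' g

  after f': (2 4 7 5 8 6 3)
  after r': (1 4 7)(2 3 8)(5 6)
  after g: (1 8 5 4)(2 7 6)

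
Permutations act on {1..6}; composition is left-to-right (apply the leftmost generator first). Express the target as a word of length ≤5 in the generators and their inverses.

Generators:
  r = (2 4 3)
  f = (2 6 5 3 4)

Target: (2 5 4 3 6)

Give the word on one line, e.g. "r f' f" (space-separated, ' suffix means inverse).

  after f: (2 6 5 3 4)
  after r: (2 6 5)
  after r: (2 6 5 4 3)
  after f: (2 5)(3 6)
  after r: (2 5 4 3 6)

f r r f r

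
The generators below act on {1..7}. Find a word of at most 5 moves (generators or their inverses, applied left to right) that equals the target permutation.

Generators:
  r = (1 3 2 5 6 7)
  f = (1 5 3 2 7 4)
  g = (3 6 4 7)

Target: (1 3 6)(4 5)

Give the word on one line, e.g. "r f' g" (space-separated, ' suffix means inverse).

g f' r g' g'

  after g: (3 6 4 7)
  after f': (1 4 2 3 6 7 5)
  after r: (1 4 5 3 7 6)
  after g': (1 6)(3 4 5 7)
  after g': (1 3 6)(4 5)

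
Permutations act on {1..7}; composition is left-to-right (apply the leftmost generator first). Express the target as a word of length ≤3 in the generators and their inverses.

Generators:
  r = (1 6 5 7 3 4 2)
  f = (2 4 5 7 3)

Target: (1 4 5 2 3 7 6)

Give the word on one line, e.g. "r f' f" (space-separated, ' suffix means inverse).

  after f': (2 3 7 5 4)
  after r': (1 2 7 6)(3 5)
  after f: (1 4 5 2 3 7 6)

f' r' f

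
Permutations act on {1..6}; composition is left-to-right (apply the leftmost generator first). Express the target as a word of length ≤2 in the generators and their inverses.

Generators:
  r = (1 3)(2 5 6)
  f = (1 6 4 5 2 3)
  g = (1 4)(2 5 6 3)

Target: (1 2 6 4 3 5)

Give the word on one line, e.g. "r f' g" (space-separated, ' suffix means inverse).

  after f': (1 3 2 5 4 6)
  after g: (1 2 6 4 3 5)

f' g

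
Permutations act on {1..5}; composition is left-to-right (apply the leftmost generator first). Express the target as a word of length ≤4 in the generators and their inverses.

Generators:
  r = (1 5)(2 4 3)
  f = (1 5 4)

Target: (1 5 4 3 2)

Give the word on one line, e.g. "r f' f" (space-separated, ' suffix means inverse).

r' r' f

  after r': (1 5)(2 3 4)
  after r': (2 4 3)
  after f: (1 5 4 3 2)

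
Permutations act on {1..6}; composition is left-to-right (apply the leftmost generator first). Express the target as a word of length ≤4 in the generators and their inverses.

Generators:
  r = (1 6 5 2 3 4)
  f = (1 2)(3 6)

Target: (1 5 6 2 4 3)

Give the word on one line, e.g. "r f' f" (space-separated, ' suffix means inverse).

f' r' f f

  after f': (1 2)(3 6)
  after r': (1 5 6 2 4 3)
  after f: (1 5 3 2 4 6)
  after f: (1 5 6 2 4 3)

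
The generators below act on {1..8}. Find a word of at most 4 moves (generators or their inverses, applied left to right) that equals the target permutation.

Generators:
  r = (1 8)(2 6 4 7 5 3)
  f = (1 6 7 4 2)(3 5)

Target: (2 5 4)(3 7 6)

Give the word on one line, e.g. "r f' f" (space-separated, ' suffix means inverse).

r' r'

  after r': (1 8)(2 3 5 7 4 6)
  after r': (2 5 4)(3 7 6)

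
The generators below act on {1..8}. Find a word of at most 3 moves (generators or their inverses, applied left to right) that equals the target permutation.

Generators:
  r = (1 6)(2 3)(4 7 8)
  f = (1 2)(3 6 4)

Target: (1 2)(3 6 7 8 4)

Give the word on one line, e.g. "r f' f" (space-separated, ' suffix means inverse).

  after f: (1 2)(3 6 4)
  after r': (1 3)(2 6 8 7 4)
  after r': (1 2)(3 6 7 8 4)

f r' r'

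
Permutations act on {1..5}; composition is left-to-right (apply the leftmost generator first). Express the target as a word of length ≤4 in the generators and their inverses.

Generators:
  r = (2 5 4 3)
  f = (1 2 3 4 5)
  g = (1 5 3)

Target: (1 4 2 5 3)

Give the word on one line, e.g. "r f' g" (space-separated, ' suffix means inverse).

  after f': (1 5 4 3 2)
  after f': (1 4 2 5 3)

f' f'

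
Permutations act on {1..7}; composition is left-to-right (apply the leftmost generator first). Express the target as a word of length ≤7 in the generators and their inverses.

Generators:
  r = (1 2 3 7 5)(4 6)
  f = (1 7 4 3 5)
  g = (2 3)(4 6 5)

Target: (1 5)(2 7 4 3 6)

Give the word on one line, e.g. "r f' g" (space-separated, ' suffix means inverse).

  after r: (1 2 3 7 5)(4 6)
  after f': (1 2 4 6 7 3)
  after r': (2 6 3 5 7)
  after g': (2 4 5 7 3 6)
  after f': (1 5)(2 7 4 3 6)

r f' r' g' f'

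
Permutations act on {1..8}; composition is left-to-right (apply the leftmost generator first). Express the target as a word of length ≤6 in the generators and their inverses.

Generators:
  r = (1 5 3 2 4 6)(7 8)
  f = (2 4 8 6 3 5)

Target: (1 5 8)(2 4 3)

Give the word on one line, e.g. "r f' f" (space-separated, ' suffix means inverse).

  after f': (2 5 3 6 8 4)
  after r: (1 5 2 3)(6 7 8)
  after r: (1 3 5 4 6 8)
  after f: (1 5 8)(2 4 3)

f' r r f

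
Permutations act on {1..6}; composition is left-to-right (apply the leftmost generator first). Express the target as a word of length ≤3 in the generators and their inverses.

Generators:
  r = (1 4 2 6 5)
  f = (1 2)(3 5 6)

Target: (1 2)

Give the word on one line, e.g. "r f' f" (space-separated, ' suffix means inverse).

  after f': (1 2)(3 6 5)
  after f': (3 5 6)
  after f': (1 2)

f' f' f'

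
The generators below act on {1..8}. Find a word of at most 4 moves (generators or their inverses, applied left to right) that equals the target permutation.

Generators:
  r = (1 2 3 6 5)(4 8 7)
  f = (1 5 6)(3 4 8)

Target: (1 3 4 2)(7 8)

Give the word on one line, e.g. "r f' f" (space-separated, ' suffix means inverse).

  after f': (1 6 5)(3 8 4)
  after r': (1 3 4 2)(7 8)

f' r'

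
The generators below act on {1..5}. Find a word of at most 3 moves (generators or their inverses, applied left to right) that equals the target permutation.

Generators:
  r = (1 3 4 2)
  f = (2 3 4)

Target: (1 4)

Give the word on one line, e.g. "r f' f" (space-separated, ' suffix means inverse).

f r f

  after f: (2 3 4)
  after r: (1 3 2 4)
  after f: (1 4)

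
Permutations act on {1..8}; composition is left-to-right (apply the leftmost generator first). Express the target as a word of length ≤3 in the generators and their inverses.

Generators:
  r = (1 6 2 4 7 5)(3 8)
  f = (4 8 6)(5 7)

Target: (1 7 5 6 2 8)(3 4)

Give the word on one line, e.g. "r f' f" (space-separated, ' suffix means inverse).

f r' f'

  after f: (4 8 6)(5 7)
  after r': (1 5 4 3 8)(2 6)
  after f': (1 7 5 6 2 8)(3 4)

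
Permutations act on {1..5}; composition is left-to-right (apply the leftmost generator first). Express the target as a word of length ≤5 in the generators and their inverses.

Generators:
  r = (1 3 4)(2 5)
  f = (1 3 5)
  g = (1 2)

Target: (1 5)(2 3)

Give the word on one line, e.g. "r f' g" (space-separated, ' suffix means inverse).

  after g: (1 2)
  after f': (1 2 5 3)
  after g': (2 5 3)
  after f': (1 5)(2 3)

g f' g' f'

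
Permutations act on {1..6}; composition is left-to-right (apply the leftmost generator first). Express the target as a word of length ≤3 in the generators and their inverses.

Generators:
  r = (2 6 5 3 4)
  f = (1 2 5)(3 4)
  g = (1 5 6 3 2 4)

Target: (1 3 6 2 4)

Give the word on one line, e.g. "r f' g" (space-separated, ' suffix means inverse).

g' f'

  after g': (1 4 2 3 6 5)
  after f': (1 3 6 2 4)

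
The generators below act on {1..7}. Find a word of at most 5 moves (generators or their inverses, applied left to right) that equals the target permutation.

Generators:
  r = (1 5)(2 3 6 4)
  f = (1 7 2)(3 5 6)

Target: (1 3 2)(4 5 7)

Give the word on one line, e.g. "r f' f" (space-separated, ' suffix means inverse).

  after r': (1 5)(2 4 6 3)
  after r': (2 6)(3 4)
  after r': (1 5)(2 3 6 4)
  after f: (1 6 4)(2 5 7)
  after r': (1 3 2)(4 5 7)

r' r' r' f r'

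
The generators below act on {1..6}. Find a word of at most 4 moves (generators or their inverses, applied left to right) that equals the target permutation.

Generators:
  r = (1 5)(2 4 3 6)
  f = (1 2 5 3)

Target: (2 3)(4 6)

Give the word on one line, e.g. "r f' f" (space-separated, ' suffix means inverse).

r' r'

  after r': (1 5)(2 6 3 4)
  after r': (2 3)(4 6)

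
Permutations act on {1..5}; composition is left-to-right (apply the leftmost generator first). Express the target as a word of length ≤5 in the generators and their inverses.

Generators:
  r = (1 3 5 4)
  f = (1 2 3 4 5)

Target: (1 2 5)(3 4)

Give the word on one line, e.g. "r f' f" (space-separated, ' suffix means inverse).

  after r': (1 4 5 3)
  after f': (1 3 5 2)
  after f': (1 2 5)(3 4)

r' f' f'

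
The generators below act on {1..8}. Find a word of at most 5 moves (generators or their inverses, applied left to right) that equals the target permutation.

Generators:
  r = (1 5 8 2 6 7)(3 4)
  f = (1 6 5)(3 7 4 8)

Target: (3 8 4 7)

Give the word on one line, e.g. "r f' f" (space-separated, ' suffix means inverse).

f f f

  after f: (1 6 5)(3 7 4 8)
  after f: (1 5 6)(3 4)(7 8)
  after f: (3 8 4 7)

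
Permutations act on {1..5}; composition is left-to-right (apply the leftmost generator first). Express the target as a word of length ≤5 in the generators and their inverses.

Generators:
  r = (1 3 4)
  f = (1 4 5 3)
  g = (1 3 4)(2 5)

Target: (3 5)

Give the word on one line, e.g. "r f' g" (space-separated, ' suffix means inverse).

f' r r

  after f': (1 3 5 4)
  after r: (1 4 3 5)
  after r: (3 5)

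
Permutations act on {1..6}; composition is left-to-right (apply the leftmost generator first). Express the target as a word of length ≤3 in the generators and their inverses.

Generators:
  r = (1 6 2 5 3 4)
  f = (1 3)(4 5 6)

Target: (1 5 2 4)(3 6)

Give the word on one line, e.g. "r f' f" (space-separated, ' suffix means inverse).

r' f

  after r': (1 4 3 5 2 6)
  after f: (1 5 2 4)(3 6)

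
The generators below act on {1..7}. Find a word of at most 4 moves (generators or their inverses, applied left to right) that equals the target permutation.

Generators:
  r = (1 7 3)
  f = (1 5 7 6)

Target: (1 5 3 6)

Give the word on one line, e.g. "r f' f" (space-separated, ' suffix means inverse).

  after r': (1 3 7)
  after r': (1 7 3)
  after f': (1 5)(3 6 7)
  after r': (1 5 3 6)

r' r' f' r'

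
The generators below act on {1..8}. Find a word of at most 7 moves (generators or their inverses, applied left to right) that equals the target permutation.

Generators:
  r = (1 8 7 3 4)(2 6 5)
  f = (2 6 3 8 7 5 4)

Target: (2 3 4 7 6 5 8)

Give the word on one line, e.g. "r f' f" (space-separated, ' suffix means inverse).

  after r': (1 4 3 7 8)(2 5 6)
  after r': (1 3 8 4 7)(2 6 5)
  after r': (1 7 4 8 3)
  after f': (1 8 6 2 4 3)(5 7)
  after r': (2 3 4 7 6 5 8)

r' r' r' f' r'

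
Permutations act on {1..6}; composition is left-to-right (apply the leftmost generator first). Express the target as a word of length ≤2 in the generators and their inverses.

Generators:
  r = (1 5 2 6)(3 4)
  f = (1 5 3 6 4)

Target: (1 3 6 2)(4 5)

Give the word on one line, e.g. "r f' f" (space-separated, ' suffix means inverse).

r' f'

  after r': (1 6 2 5)(3 4)
  after f': (1 3 6 2)(4 5)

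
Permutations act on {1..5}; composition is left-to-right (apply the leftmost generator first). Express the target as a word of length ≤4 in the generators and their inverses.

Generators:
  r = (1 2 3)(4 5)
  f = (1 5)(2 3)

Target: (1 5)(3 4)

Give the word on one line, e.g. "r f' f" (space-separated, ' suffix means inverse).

r f' r f'

  after r: (1 2 3)(4 5)
  after f': (1 3 5 4)
  after r: (2 3 4)
  after f': (1 5)(3 4)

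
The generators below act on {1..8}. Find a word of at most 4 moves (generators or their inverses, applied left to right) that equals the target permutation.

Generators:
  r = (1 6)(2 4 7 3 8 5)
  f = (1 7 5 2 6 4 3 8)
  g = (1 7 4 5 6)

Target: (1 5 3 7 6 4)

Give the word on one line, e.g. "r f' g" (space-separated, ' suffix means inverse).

f' r

  after f': (1 8 3 4 6 2 5 7)
  after r: (1 5 3 7 6 4)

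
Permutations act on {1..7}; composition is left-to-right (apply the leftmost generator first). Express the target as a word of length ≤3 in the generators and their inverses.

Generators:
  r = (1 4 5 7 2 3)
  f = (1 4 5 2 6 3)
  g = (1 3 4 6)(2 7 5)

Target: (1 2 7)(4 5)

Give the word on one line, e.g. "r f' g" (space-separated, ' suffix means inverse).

  after g: (1 3 4 6)(2 7 5)
  after f': (1 6 3)(2 7 4)
  after f': (1 2 7)(4 5)

g f' f'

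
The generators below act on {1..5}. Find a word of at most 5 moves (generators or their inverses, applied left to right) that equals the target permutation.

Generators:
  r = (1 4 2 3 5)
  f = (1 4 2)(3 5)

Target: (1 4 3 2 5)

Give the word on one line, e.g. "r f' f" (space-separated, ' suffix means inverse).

  after r': (1 5 3 2 4)
  after f': (1 3 4 2)
  after f': (1 5 3)
  after r: (2 3 4)
  after r: (1 4 3 2 5)

r' f' f' r r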